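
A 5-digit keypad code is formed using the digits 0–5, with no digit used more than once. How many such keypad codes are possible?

This is a permutation of 5 out of 6: P(6,5) = 6!/1!.
6 × 5 × 4 × 3 × 2 = 720.

720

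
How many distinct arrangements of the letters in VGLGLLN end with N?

60

With the last slot taken by N, it remains to arrange the other 6 letters (VGLGLL).
Those 6 letters have G appearing twice and L appearing 3 times, giving (6)!/(3!·2!) = 60.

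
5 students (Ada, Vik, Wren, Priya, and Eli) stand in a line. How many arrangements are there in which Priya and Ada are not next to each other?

72

There are 5! = 120 arrangements in all. If Priya and Ada are adjacent, merging them into one block gives 2·(4)! = 48 arrangements.
So 120 − 48 = 72 arrangements keep them apart.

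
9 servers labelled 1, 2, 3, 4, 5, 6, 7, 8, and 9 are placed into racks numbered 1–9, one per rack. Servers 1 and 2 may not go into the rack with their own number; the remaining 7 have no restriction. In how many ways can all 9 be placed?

287280

Let Aᵢ (for i ∈ {1, 2}) be the placements that put server i in its forbidden rack. Any j of these fix j positions, leaving (9−j)! ways to fill the rest, and there are C(2,j) ways to pick which j.
By inclusion–exclusion, the number of valid placements is Σ_{j=0}^{2} (−1)^j C(2,j)·(9−j)!.
Computing: 362880 − 80640 + 5040 = 287280.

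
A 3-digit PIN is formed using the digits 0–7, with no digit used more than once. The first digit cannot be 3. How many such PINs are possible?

294

The first digit has 8−1 = 7 choices (anything except 3).
The remaining 2 digits are filled from the other 7 symbols without repetition: 7 × 6 = 42.
Total: 7 × 42 = 294.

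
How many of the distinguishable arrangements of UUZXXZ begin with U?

30

With the first slot taken by U, it remains to arrange the other 5 letters (UZXXZ).
Those 5 letters have X appearing twice and Z appearing twice, giving (5)!/(2!·2!) = 30.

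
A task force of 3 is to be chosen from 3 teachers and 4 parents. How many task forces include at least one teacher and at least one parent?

30

With no constraint there are C(7,3) = 35 possible selections.
Selections missing a whole group: no teachers → C(4,3) = 4; no parents → C(3,3) = 1.
Both groups omitted at once is impossible, so 35 − 5 = 30.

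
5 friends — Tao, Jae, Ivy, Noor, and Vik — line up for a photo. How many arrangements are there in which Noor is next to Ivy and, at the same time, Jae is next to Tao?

Treat {Noor,Ivy} as one block (2 orders) and {Jae,Tao} as another (2 orders).
That leaves 3 units to arrange: 2 × 2 × 3! = 4 × 6 = 24.

24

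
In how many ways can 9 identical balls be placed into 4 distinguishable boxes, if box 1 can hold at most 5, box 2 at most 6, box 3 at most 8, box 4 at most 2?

Ignoring the caps, the number of non-negative solutions to x_1+…+x_4 = 9 is C(12,3) = 220.
Subtract solutions that violate a single cap (substitute x_i' = x_i − (cap_i+1)): x_1 ≥ 6 gives C(6,3) = 20; x_2 ≥ 7 gives C(5,3) = 10; x_3 ≥ 9 gives C(3,3) = 1; x_4 ≥ 3 gives C(9,3) = 84. Together 115.
Add back pairs where two caps are both exceeded: 0 + 0 + 1 + 0 + 0 + 0 = 1.
By inclusion–exclusion the count is 220 − 115 + 1 = 106.

106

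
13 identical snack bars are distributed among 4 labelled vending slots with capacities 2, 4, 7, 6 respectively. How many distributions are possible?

By stars and bars, unrestricted non-negative solutions to x_1+…+x_4 = 13 number C(13+3,3) = 560.
Subtract solutions that violate a single cap (substitute x_i' = x_i − (cap_i+1)): x_1 ≥ 3 gives C(13,3) = 286; x_2 ≥ 5 gives C(11,3) = 165; x_3 ≥ 8 gives C(8,3) = 56; x_4 ≥ 7 gives C(9,3) = 84. Together 591.
Add back pairs where two caps are both exceeded: 56 + 10 + 20 + 1 + 4 + 0 = 91.
By inclusion–exclusion the count is 560 − 591 + 91 = 60.

60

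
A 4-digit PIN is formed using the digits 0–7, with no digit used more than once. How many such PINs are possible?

1680

Choose and order 4 of the 8 symbols: the first digit has 8 options, the next 7, then 6, 5.
8 × 7 × 6 × 5 = 1680.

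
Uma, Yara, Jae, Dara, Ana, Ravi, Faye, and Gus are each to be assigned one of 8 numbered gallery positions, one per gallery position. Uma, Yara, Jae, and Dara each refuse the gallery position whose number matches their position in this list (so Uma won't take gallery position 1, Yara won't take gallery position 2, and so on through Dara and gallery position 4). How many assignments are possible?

Let Aᵢ (for 1 ≤ i ≤ 4) be the placements that put person i in their forbidden gallery position. Any j of these fix j positions, leaving (8−j)! ways to fill the rest, and there are C(4,j) ways to pick which j.
By inclusion–exclusion, the number of valid placements is Σ_{j=0}^{4} (−1)^j C(4,j)·(8−j)!.
Computing: 40320 − 20160 + 4320 − 480 + 24 = 24024.

24024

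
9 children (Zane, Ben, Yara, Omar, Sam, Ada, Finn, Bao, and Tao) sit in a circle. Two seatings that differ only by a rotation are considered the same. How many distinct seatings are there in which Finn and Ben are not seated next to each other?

Without the restriction there are (8)! = 40320 seatings.
Seatings with Finn beside Ben: treat them as a block with 2 internal orders, giving 2 × (7)! = 10080.
Subtracting, 40320 − 10080 = 30240.

30240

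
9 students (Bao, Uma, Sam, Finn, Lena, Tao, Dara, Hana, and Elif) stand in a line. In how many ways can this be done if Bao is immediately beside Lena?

80640

Glue Bao and Lena into one block (2 internal orders), leaving 8 units to arrange in a row.
That gives 2 × 8! = 2 × 40320 = 80640.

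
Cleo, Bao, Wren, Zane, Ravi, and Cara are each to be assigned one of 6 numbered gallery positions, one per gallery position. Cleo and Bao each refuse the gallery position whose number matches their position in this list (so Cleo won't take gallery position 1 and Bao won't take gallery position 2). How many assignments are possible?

504

Let Aᵢ (for i ∈ {1, 2}) be the placements that put person i in their forbidden gallery position. Any j of these fix j positions, leaving (6−j)! ways to fill the rest, and there are C(2,j) ways to pick which j.
By inclusion–exclusion, the number of valid placements is Σ_{j=0}^{2} (−1)^j C(2,j)·(6−j)!.
Computing: 720 − 240 + 24 = 504.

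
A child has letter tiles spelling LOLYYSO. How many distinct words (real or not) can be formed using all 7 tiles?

630

LOLYYSO has 7 letters with L appearing twice, O appearing twice, and Y appearing twice.
So there are 7! / (2!·2!·2!) = 630 distinguishable arrangements.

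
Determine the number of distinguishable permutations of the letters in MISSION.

Letter multiplicities in MISSION: I×2, M×1, N×1, O×1, S×2.
The number of distinct arrangements is 7!/(2!·2!) = 5040/4 = 1260.

1260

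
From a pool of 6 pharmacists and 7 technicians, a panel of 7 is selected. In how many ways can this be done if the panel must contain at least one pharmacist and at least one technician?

1715

Unrestricted: C(13,7) = 1716 ways to pick any 7 of the 13.
Subtract selections that omit an entire group: no pharmacists → C(7,7) = 1; no technicians → C(6,7) = 0.
Both groups omitted at once is impossible, so 1716 − 1 = 1715.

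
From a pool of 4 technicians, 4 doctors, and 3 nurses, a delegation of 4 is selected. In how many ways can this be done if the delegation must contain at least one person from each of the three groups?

With no constraint there are C(11,4) = 330 possible selections.
Subtract selections that omit an entire group: no technicians → C(7,4) = 35; no doctors → C(7,4) = 35; no nurses → C(8,4) = 70.
Add back selections omitting two groups (i.e. drawn from a single group): C(4,4) + C(4,4) + C(3,4) = 2.
By inclusion–exclusion: 330 − 140 + 2 = 192.

192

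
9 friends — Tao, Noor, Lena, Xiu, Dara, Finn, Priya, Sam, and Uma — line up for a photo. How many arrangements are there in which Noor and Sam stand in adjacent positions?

80640

Place the 7 others and the Noor-Sam pair as 8 objects in a line; the pair has 2 internal arrangements.
That gives 2 × 8! = 2 × 40320 = 80640.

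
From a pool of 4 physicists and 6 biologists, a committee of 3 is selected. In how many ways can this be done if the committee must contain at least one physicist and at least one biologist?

96

Total 3-person selections from all 10: C(10,3) = 120.
Subtract selections that omit an entire group: no physicists → C(6,3) = 20; no biologists → C(4,3) = 4.
Both groups omitted at once is impossible, so 120 − 24 = 96.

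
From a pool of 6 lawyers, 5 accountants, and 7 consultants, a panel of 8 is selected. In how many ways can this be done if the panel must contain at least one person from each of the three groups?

41811

Total 8-person selections from all 18: C(18,8) = 43758.
Selections missing a whole group: no lawyers → C(12,8) = 495; no accountants → C(13,8) = 1287; no consultants → C(11,8) = 165.
Add back selections omitting two groups (i.e. drawn from a single group): C(6,8) + C(5,8) + C(7,8) = 0.
By inclusion–exclusion: 43758 − 1947 + 0 = 41811.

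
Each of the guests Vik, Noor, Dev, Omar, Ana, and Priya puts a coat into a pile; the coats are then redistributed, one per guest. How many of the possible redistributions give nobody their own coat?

265

This is the derangement count D_6: permutations of 6 items with no fixed point.
By inclusion–exclusion this is Σ_{j=0}^{6} (−1)^j C(6,j)·(6−j)!.
Computing: 720 − 720 + 360 − 120 + 30 − 6 + 1 = 265.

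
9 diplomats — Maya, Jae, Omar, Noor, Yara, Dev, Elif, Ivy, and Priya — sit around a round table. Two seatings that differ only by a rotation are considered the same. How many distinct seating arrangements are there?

40320

Around a circle, 9 distinct people have 9!/9 = (8)! = 40320 rotationally distinct seatings.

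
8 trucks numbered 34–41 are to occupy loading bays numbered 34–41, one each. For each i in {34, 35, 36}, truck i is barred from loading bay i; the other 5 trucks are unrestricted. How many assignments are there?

27240

Let Aᵢ (for i ∈ {34, 35, 36}) be the placements that put truck i in its forbidden loading bay. Any j of these fix j positions, leaving (8−j)! ways to fill the rest, and there are C(3,j) ways to pick which j.
By inclusion–exclusion, the number of valid placements is Σ_{j=0}^{3} (−1)^j C(3,j)·(8−j)!.
Computing: 40320 − 15120 + 2160 − 120 = 27240.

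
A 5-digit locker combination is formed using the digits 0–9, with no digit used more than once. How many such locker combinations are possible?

30240

Choose and order 5 of the 10 symbols: the first digit has 10 options, the next 9, and so on down to 6.
10 × 9 × 8 × 7 × 6 = 30240.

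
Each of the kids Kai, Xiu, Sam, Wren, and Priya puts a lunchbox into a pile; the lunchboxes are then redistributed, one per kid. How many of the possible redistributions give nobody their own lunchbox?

This is the derangement count D_5: permutations of 5 items with no fixed point.
By inclusion–exclusion this is Σ_{j=0}^{5} (−1)^j C(5,j)·(5−j)!.
Computing: 120 − 120 + 60 − 20 + 5 − 1 = 44.

44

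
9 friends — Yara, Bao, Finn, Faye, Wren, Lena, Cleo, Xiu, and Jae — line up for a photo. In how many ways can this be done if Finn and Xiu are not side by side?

Of the 9! = 362880 arrangements, those with Finn and Xiu adjacent number 2 × 8! = 80640 (treat the pair as a block with 2 internal orders).
So 362880 − 80640 = 282240 arrangements keep them apart.

282240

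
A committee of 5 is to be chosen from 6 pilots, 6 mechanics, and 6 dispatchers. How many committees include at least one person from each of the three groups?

6210

With no constraint there are C(18,5) = 8568 possible selections.
Subtract selections that omit an entire group: no pilots → C(12,5) = 792; no mechanics → C(12,5) = 792; no dispatchers → C(12,5) = 792.
Add back selections omitting two groups (i.e. drawn from a single group): C(6,5) + C(6,5) + C(6,5) = 18.
By inclusion–exclusion: 8568 − 2376 + 18 = 6210.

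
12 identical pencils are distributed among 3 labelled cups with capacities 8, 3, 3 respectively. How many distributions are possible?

Without the upper bounds there are C(14,2) = 91 ways to split 12 among 3 cups.
Subtract solutions that violate a single cap (substitute x_i' = x_i − (cap_i+1)): x_1 ≥ 9 gives C(5,2) = 10; x_2 ≥ 4 gives C(10,2) = 45; x_3 ≥ 4 gives C(10,2) = 45. Together 100.
Add back pairs where two caps are both exceeded: 0 + 0 + 15 = 15.
By inclusion–exclusion the count is 91 − 100 + 15 = 6.

6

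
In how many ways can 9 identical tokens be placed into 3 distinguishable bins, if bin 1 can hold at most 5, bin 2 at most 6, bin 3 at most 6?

Ignoring the caps, the number of non-negative solutions to x_1+…+x_3 = 9 is C(11,2) = 55.
Subtract solutions that violate a single cap (substitute x_i' = x_i − (cap_i+1)): x_1 ≥ 6 gives C(5,2) = 10; x_2 ≥ 7 gives C(4,2) = 6; x_3 ≥ 7 gives C(4,2) = 6. Together 22.
No two caps can be exceeded simultaneously, so the pair terms are all 0.
By inclusion–exclusion the count is 55 − 22 + 0 = 33.

33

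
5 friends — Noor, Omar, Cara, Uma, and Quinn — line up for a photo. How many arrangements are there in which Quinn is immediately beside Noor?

48

Treat {Quinn, Noor} as a single unit. There are 4 units to order, and the pair itself can be ordered 2 ways.
So the count is 2·(4)! = 48.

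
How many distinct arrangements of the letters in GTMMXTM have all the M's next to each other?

Treat the 3 copies of M as a single block. The multiset to arrange is then {MMM, G, T, T, X}, 5 items in all.
That gives (5)!/(2!) = 60 arrangements.

60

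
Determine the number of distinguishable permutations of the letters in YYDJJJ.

YYDJJJ has 6 letters with J appearing 3 times and Y appearing twice.
So there are 6! / (3!·2!) = 60 distinguishable arrangements.

60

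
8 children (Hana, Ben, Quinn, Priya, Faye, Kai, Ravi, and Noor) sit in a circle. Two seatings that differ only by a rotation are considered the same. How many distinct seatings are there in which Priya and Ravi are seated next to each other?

Treat {Priya, Ravi} as one unit (2 internal orders) and seat the resulting 7 units around the table: (6)! circular arrangements.
So 2 × (6)! = 2 × 720 = 1440.

1440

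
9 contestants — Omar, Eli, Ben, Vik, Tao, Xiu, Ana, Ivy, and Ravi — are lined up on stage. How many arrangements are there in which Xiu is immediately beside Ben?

Glue Xiu and Ben into one block (2 internal orders), leaving 8 units to arrange in a row.
So the count is 2·(8)! = 80640.

80640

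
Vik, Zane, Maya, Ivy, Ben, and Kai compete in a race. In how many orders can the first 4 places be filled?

360

There are 6 choices for 1st place, 5 for 2nd, and so on down to 3 for position 4.
That gives 6 × 5 × 4 × 3 = 360.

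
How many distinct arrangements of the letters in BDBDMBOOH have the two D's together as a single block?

Treat the 2 copies of D as a single block. The multiset to arrange is then {DD, B, B, B, H, M, O, O}, 8 items in all.
That gives (8)!/(3!·2!) = 3360 arrangements.

3360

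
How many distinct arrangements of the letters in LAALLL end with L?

Fix L in the last position and arrange the remaining 5 letters.
Those 5 letters have A appearing twice and L appearing 3 times, giving (5)!/(3!·2!) = 10.

10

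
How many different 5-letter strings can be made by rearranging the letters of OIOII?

10

Letter multiplicities in OIOII: I×3, O×2.
Dividing 5! = 120 by 3!·2! = 12 for the repeated letters gives 10.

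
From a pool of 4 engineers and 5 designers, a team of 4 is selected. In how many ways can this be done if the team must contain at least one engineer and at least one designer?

Total 4-person selections from all 9: C(9,4) = 126.
Selections missing a whole group: no engineers → C(5,4) = 5; no designers → C(4,4) = 1.
Both groups omitted at once is impossible, so 126 − 6 = 120.

120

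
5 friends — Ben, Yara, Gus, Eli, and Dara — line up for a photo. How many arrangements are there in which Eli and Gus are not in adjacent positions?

Of the 5! = 120 arrangements, those with Eli and Gus adjacent number 2 × 4! = 48 (treat the pair as a block with 2 internal orders).
So 120 − 48 = 72 arrangements keep them apart.

72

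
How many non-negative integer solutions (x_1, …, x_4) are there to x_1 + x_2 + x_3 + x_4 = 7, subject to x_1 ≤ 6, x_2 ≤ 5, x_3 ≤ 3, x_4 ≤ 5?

91

Without the upper bounds there are C(10,3) = 120 ways to split 7 among 4 variables.
Subtract solutions that violate a single cap (substitute x_i' = x_i − (cap_i+1)): x_1 ≥ 7 gives C(3,3) = 1; x_2 ≥ 6 gives C(4,3) = 4; x_3 ≥ 4 gives C(6,3) = 20; x_4 ≥ 6 gives C(4,3) = 4. Together 29.
No two caps can be exceeded simultaneously, so the pair terms are all 0.
By inclusion–exclusion the count is 120 − 29 + 0 = 91.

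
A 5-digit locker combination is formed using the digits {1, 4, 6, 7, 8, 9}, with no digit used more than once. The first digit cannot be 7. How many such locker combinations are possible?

600

The first digit has 6−1 = 5 choices (anything except 7).
The remaining 4 digits are filled from the other 5 symbols without repetition: 5 × 4 × 3 × 2 = 120.
Total: 5 × 120 = 600.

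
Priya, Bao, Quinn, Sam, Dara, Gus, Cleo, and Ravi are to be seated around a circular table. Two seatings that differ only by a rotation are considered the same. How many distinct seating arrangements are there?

Seat Priya anywhere (absorbing the rotational symmetry), then permute the other 7: (7)! = 5040.

5040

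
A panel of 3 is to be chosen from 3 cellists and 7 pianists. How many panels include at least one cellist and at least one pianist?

Total 3-person selections from all 10: C(10,3) = 120.
Selections missing a whole group: no cellists → C(7,3) = 35; no pianists → C(3,3) = 1.
Both groups omitted at once is impossible, so 120 − 36 = 84.

84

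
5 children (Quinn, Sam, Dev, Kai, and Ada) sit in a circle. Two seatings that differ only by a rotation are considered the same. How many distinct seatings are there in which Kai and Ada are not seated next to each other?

Without the restriction there are (4)! = 24 seatings.
Seatings with Kai beside Ada: treat them as a block with 2 internal orders, giving 2 × (3)! = 12.
Subtracting, 24 − 12 = 12.

12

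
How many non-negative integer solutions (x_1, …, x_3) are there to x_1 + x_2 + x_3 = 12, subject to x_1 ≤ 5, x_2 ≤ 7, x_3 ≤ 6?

Ignoring the caps, the number of non-negative solutions to x_1+…+x_3 = 12 is C(14,2) = 91.
Subtract solutions that violate a single cap (substitute x_i' = x_i − (cap_i+1)): x_1 ≥ 6 gives C(8,2) = 28; x_2 ≥ 8 gives C(6,2) = 15; x_3 ≥ 7 gives C(7,2) = 21. Together 64.
No two caps can be exceeded simultaneously, so the pair terms are all 0.
By inclusion–exclusion the count is 91 − 64 + 0 = 27.

27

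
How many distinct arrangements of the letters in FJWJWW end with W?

Fix W in the last position and arrange the remaining 5 letters.
Those 5 letters have J appearing twice and W appearing twice, giving (5)!/(2!·2!) = 30.

30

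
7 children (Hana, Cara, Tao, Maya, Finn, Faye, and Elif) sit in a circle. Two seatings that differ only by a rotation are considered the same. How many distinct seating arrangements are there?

720

Around a circle, 7 distinct people have 7!/7 = (6)! = 720 rotationally distinct seatings.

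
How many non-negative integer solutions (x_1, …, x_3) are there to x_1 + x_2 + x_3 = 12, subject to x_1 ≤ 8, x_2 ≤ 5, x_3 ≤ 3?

By stars and bars, unrestricted non-negative solutions to x_1+…+x_3 = 12 number C(12+2,2) = 91.
Subtract solutions that violate a single cap (substitute x_i' = x_i − (cap_i+1)): x_1 ≥ 9 gives C(5,2) = 10; x_2 ≥ 6 gives C(8,2) = 28; x_3 ≥ 4 gives C(10,2) = 45. Together 83.
Add back pairs where two caps are both exceeded: 0 + 0 + 6 = 6.
By inclusion–exclusion the count is 91 − 83 + 6 = 14.

14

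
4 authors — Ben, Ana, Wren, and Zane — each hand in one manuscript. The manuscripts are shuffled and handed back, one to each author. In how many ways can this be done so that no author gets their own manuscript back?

9

Let Aᵢ be the assignments in which author i gets their own manuscript. We want the size of the complement of A₁∪…∪A_4.
By inclusion–exclusion this is Σ_{j=0}^{4} (−1)^j C(4,j)·(4−j)!.
Computing: 24 − 24 + 12 − 4 + 1 = 9.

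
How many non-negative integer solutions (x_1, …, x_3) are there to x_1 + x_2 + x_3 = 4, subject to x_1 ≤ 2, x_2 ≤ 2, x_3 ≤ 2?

6

Ignoring the caps, the number of non-negative solutions to x_1+…+x_3 = 4 is C(6,2) = 15.
Subtract solutions that violate a single cap (substitute x_i' = x_i − (cap_i+1)): x_1 ≥ 3 gives C(3,2) = 3; x_2 ≥ 3 gives C(3,2) = 3; x_3 ≥ 3 gives C(3,2) = 3. Together 9.
No two caps can be exceeded simultaneously, so the pair terms are all 0.
By inclusion–exclusion the count is 15 − 9 + 0 = 6.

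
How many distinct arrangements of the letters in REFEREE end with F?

15

Fix F in the last position and arrange the remaining 6 letters.
Those 6 letters have E appearing 4 times and R appearing twice, giving (6)!/(4!·2!) = 15.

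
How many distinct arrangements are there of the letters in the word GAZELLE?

Letter multiplicities in GAZELLE: A×1, E×2, G×1, L×2, Z×1.
Dividing 7! = 5040 by 2!·2! = 4 for the repeated letters gives 1260.

1260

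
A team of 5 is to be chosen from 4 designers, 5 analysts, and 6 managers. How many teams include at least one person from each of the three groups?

Total 5-person selections from all 15: C(15,5) = 3003.
Selections missing a whole group: no designers → C(11,5) = 462; no analysts → C(10,5) = 252; no managers → C(9,5) = 126.
Add back selections omitting two groups (i.e. drawn from a single group): C(4,5) + C(5,5) + C(6,5) = 7.
By inclusion–exclusion: 3003 − 840 + 7 = 2170.

2170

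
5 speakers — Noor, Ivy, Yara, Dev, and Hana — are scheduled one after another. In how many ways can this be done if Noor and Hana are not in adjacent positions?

Of the 5! = 120 arrangements, those with Noor and Hana adjacent number 2 × 4! = 48 (treat the pair as a block with 2 internal orders).
Complementary counting: 120 − 48 = 72.

72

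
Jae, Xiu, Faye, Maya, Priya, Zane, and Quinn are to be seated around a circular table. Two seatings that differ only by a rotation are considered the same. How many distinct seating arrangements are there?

720

Fix one person's seat to break rotational symmetry; the remaining 6 people can be arranged in (6)! = 720 ways.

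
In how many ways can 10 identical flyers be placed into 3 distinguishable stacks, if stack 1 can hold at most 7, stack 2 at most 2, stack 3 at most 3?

6

By stars and bars, unrestricted non-negative solutions to x_1+…+x_3 = 10 number C(10+2,2) = 66.
Subtract solutions that violate a single cap (substitute x_i' = x_i − (cap_i+1)): x_1 ≥ 8 gives C(4,2) = 6; x_2 ≥ 3 gives C(9,2) = 36; x_3 ≥ 4 gives C(8,2) = 28. Together 70.
Add back pairs where two caps are both exceeded: 0 + 0 + 10 = 10.
By inclusion–exclusion the count is 66 − 70 + 10 = 6.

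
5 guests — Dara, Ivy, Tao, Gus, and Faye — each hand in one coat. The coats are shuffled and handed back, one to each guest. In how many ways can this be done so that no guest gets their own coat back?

44

Let Aᵢ be the assignments in which guest i gets their own coat. We want the size of the complement of A₁∪…∪A_5.
By inclusion–exclusion this is Σ_{j=0}^{5} (−1)^j C(5,j)·(5−j)!.
Computing: 120 − 120 + 60 − 20 + 5 − 1 = 44.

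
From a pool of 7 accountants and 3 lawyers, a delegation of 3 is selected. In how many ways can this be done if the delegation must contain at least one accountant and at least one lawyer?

84

Total 3-person selections from all 10: C(10,3) = 120.
Subtract selections that omit an entire group: no accountants → C(3,3) = 1; no lawyers → C(7,3) = 35.
Both groups omitted at once is impossible, so 120 − 36 = 84.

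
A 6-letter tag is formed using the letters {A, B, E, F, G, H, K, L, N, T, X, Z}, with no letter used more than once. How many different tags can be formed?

With no repetition, fill the 6 letters in order: 12 choices, then 11, down to 7.
That product is 12 × 11 × 10 × 9 × 8 × 7 = 665280.

665280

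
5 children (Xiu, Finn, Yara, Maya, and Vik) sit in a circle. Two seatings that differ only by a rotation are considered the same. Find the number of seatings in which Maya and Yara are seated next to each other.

Treat {Maya, Yara} as one unit (2 internal orders) and seat the resulting 4 units around the table: (3)! circular arrangements.
So 2 × (3)! = 2 × 6 = 12.

12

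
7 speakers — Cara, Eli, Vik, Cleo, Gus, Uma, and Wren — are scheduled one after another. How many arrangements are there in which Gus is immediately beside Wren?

Place the 5 others and the Gus-Wren pair as 6 objects in a line; the pair has 2 internal arrangements.
That gives 2 × 6! = 2 × 720 = 1440.

1440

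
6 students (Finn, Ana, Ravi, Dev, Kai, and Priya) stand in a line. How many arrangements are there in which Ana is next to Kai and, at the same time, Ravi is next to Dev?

96

Treat {Ana,Kai} as one block (2 orders) and {Ravi,Dev} as another (2 orders).
That leaves 4 units to arrange: 2 × 2 × 4! = 4 × 24 = 96.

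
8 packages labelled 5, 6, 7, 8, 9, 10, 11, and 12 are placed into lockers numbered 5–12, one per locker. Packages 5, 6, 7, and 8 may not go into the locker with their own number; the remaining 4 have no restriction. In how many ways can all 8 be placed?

24024

Let Aᵢ (for 5 ≤ i ≤ 8) be the placements that put package i in its forbidden locker. Any j of these fix j positions, leaving (8−j)! ways to fill the rest, and there are C(4,j) ways to pick which j.
By inclusion–exclusion, the number of valid placements is Σ_{j=0}^{4} (−1)^j C(4,j)·(8−j)!.
Computing: 40320 − 20160 + 4320 − 480 + 24 = 24024.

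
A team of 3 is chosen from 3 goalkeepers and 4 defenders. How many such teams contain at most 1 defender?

Split by how many defenders are chosen (0 through 1).
Sum: C(4,0)·C(3,3) + C(4,1)·C(3,2) = 1 + 12 = 13.

13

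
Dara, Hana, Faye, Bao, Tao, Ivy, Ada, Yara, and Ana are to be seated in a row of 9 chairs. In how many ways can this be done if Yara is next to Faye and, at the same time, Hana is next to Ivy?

Treat {Yara,Faye} as one block (2 orders) and {Hana,Ivy} as another (2 orders).
That leaves 7 units to arrange: 2 × 2 × 7! = 4 × 5040 = 20160.

20160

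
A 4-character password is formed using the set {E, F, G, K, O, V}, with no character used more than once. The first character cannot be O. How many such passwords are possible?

300

The first character has 6−1 = 5 choices (anything except O).
The remaining 3 characters are filled from the other 5 symbols without repetition: 5 × 4 × 3 = 60.
Total: 5 × 60 = 300.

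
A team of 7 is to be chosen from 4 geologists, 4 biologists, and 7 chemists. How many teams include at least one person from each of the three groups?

5768

Total 7-person selections from all 15: C(15,7) = 6435.
Selections missing a whole group: no geologists → C(11,7) = 330; no biologists → C(11,7) = 330; no chemists → C(8,7) = 8.
Add back selections omitting two groups (i.e. drawn from a single group): C(4,7) + C(4,7) + C(7,7) = 1.
By inclusion–exclusion: 6435 − 668 + 1 = 5768.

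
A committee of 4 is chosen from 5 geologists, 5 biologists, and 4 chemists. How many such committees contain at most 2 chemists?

960

Split by how many chemists are chosen (0 through 2).
Sum: C(4,0)·C(10,4) + C(4,1)·C(10,3) + C(4,2)·C(10,2) = 210 + 480 + 270 = 960.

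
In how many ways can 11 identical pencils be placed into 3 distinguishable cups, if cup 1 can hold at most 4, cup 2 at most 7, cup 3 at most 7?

30

By stars and bars, unrestricted non-negative solutions to x_1+…+x_3 = 11 number C(11+2,2) = 78.
Subtract solutions that violate a single cap (substitute x_i' = x_i − (cap_i+1)): x_1 ≥ 5 gives C(8,2) = 28; x_2 ≥ 8 gives C(5,2) = 10; x_3 ≥ 8 gives C(5,2) = 10. Together 48.
No two caps can be exceeded simultaneously, so the pair terms are all 0.
By inclusion–exclusion the count is 78 − 48 + 0 = 30.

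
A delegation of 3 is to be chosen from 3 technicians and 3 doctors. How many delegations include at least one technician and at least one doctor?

18

With no constraint there are C(6,3) = 20 possible selections.
Subtract selections that omit an entire group: no technicians → C(3,3) = 1; no doctors → C(3,3) = 1.
Both groups omitted at once is impossible, so 20 − 2 = 18.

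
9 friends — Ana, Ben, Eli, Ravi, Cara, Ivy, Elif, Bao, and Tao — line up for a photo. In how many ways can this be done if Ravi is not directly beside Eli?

282240

There are 9! = 362880 arrangements in all. If Ravi and Eli are adjacent, merging them into one block gives 2·(8)! = 80640 arrangements.
So 362880 − 80640 = 282240 arrangements keep them apart.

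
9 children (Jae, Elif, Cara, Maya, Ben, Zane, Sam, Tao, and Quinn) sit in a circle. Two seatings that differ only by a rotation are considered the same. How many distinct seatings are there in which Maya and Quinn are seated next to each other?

Glue Maya and Quinn into a block (2 internal orders). Seating 8 units around a circle gives (7)! arrangements.
So 2 × (7)! = 2 × 5040 = 10080.

10080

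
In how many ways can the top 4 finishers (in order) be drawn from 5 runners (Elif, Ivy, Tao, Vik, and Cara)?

120

There are 5 choices for 1st place, 4 for 2nd, and so on down to 2 for position 4.
That gives 5 × 4 × 3 × 2 = 120.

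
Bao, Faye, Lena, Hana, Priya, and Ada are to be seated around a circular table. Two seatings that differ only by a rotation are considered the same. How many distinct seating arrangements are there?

Seat Bao anywhere (absorbing the rotational symmetry), then permute the other 5: (5)! = 120.

120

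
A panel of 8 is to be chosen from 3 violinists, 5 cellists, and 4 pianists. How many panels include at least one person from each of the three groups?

485

With no constraint there are C(12,8) = 495 possible selections.
Subtract selections that omit an entire group: no violinists → C(9,8) = 9; no cellists → C(7,8) = 0; no pianists → C(8,8) = 1.
Add back selections omitting two groups (i.e. drawn from a single group): C(3,8) + C(5,8) + C(4,8) = 0.
By inclusion–exclusion: 495 − 10 + 0 = 485.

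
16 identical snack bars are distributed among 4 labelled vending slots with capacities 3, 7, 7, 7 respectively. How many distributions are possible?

By stars and bars, unrestricted non-negative solutions to x_1+…+x_4 = 16 number C(16+3,3) = 969.
Subtract solutions that violate a single cap (substitute x_i' = x_i − (cap_i+1)): x_1 ≥ 4 gives C(15,3) = 455; x_2 ≥ 8 gives C(11,3) = 165; x_3 ≥ 8 gives C(11,3) = 165; x_4 ≥ 8 gives C(11,3) = 165. Together 950.
Add back pairs where two caps are both exceeded: 35 + 35 + 35 + 1 + 1 + 1 = 108.
By inclusion–exclusion the count is 969 − 950 + 108 = 127.

127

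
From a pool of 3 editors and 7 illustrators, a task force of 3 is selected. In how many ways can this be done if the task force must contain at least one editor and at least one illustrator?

84

Unrestricted: C(10,3) = 120 ways to pick any 3 of the 10.
Subtract selections that omit an entire group: no editors → C(7,3) = 35; no illustrators → C(3,3) = 1.
Both groups omitted at once is impossible, so 120 − 36 = 84.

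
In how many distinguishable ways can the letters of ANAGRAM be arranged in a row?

840

Letter multiplicities in ANAGRAM: A×3, G×1, M×1, N×1, R×1.
Dividing 7! = 5040 by 3! = 6 for the repeated letters gives 840.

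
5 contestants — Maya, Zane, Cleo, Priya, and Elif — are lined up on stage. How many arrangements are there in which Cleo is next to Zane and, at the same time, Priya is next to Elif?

24

Treat {Cleo,Zane} as one block (2 orders) and {Priya,Elif} as another (2 orders).
That leaves 3 units to arrange: 2 × 2 × 3! = 4 × 6 = 24.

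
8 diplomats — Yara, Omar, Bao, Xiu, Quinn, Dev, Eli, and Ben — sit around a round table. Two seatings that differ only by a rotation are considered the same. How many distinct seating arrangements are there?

5040

Around a circle, 8 distinct people have 8!/8 = (7)! = 5040 rotationally distinct seatings.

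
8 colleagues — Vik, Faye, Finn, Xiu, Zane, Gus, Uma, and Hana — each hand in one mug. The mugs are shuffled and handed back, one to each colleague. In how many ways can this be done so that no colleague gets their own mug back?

This is the derangement count D_8: permutations of 8 items with no fixed point.
By inclusion–exclusion this is Σ_{j=0}^{8} (−1)^j C(8,j)·(8−j)!.
Computing: 40320 − 40320 + 20160 − 6720 + 1680 − 336 + 56 − 8 + 1 = 14833.

14833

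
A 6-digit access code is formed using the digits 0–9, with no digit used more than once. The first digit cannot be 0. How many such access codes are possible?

The first digit has 10−1 = 9 choices (anything except 0).
The remaining 5 digits are filled from the other 9 symbols without repetition: 9 × 8 × 7 × 6 × 5 = 15120.
Total: 9 × 15120 = 136080.

136080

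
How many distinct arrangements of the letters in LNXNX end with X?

With the last slot taken by X, it remains to arrange the other 4 letters (LNNX).
Those 4 letters have N appearing twice, giving (4)!/(2!) = 12.

12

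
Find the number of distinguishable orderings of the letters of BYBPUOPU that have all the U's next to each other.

Treat the 2 copies of U as a single block. The multiset to arrange is then {UU, B, B, O, P, P, Y}, 7 items in all.
That gives (7)!/(2!·2!) = 1260 arrangements.

1260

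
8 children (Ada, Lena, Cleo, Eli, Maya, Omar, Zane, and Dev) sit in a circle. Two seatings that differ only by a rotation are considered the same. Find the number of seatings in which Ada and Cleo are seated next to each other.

Treat {Ada, Cleo} as one unit (2 internal orders) and seat the resulting 7 units around the table: (6)! circular arrangements.
So 2 × (6)! = 2 × 720 = 1440.

1440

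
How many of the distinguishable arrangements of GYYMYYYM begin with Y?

With the first slot taken by Y, it remains to arrange the other 7 letters (GYMYYYM).
Those 7 letters have M appearing twice and Y appearing 4 times, giving (7)!/(4!·2!) = 105.

105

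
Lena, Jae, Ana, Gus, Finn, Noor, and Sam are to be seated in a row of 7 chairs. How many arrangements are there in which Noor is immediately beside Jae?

Treat {Noor, Jae} as a single unit. There are 6 units to order, and the pair itself can be ordered 2 ways.
That gives 2 × 6! = 2 × 720 = 1440.

1440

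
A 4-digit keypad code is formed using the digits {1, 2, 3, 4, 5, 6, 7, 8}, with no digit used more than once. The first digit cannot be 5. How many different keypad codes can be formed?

1470

The first digit has 8−1 = 7 choices (anything except 5).
The remaining 3 digits are filled from the other 7 symbols without repetition: 7 × 6 × 5 = 210.
Total: 7 × 210 = 1470.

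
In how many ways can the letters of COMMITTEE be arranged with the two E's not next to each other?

35280

There are 9!/(2!·2!·2!) = 45360 arrangements of COMMITTEE in total.
Arrangements with the E's together: treat EE as one letter, giving (8)!/(2!·2!) = 10080.
Subtracting, 45360 − 10080 = 35280 arrangements keep the E's apart.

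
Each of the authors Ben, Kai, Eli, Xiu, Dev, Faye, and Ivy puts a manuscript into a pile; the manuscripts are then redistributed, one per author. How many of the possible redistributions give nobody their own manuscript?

1854

Count assignments avoiding every fixed point. For any j of the 7 authors fixed to their own manuscript, the other 7−j can be arranged in (7−j)! ways.
By inclusion–exclusion this is Σ_{j=0}^{7} (−1)^j C(7,j)·(7−j)!.
Computing: 5040 − 5040 + 2520 − 840 + 210 − 42 + 7 − 1 = 1854.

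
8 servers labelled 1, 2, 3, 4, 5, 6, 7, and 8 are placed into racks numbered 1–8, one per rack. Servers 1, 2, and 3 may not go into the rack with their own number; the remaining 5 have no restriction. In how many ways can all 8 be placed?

Let Aᵢ (for i ∈ {1, 2, 3}) be the placements that put server i in its forbidden rack. Any j of these fix j positions, leaving (8−j)! ways to fill the rest, and there are C(3,j) ways to pick which j.
By inclusion–exclusion, the number of valid placements is Σ_{j=0}^{3} (−1)^j C(3,j)·(8−j)!.
Computing: 40320 − 15120 + 2160 − 120 = 27240.

27240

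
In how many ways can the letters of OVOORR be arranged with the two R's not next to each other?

40

There are 6!/(3!·2!) = 60 arrangements of OVOORR in total.
If the two R's are adjacent, glue them into one block, leaving 5 items to arrange: (5)!/(3!) = 20 ways.
Hence 60 − 20 = 40.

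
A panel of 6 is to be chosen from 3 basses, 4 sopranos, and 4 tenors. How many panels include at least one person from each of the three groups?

420

Unrestricted: C(11,6) = 462 ways to pick any 6 of the 11.
Selections missing a whole group: no basses → C(8,6) = 28; no sopranos → C(7,6) = 7; no tenors → C(7,6) = 7.
Add back selections omitting two groups (i.e. drawn from a single group): C(3,6) + C(4,6) + C(4,6) = 0.
By inclusion–exclusion: 462 − 42 + 0 = 420.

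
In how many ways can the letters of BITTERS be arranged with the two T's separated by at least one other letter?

1800

Total arrangements of BITTERS: 7!/(2!) = 2520.
Arrangements with the T's together: treat TT as one letter, giving (6)! = 720.
Hence 2520 − 720 = 1800.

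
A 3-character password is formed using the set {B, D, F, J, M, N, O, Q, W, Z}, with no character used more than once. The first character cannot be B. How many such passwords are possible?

The first character has 10−1 = 9 choices (anything except B).
The remaining 2 characters are filled from the other 9 symbols without repetition: 9 × 8 = 72.
Total: 9 × 72 = 648.

648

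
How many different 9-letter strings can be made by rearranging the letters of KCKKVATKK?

3024

KCKKVATKK has 9 letters with K appearing 5 times.
Dividing 9! = 362880 by 5! = 120 for the repeated letters gives 3024.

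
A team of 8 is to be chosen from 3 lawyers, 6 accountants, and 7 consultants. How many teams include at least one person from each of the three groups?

Total 8-person selections from all 16: C(16,8) = 12870.
Selections missing a whole group: no lawyers → C(13,8) = 1287; no accountants → C(10,8) = 45; no consultants → C(9,8) = 9.
Add back selections omitting two groups (i.e. drawn from a single group): C(3,8) + C(6,8) + C(7,8) = 0.
By inclusion–exclusion: 12870 − 1341 + 0 = 11529.

11529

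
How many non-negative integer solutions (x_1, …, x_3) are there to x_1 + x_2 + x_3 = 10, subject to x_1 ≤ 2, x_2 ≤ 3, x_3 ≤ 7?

6

Without the upper bounds there are C(12,2) = 66 ways to split 10 among 3 variables.
Subtract solutions that violate a single cap (substitute x_i' = x_i − (cap_i+1)): x_1 ≥ 3 gives C(9,2) = 36; x_2 ≥ 4 gives C(8,2) = 28; x_3 ≥ 8 gives C(4,2) = 6. Together 70.
Add back pairs where two caps are both exceeded: 10 + 0 + 0 = 10.
By inclusion–exclusion the count is 66 − 70 + 10 = 6.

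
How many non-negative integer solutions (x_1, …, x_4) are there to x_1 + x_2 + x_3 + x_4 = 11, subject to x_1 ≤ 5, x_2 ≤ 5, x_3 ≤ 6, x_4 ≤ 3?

By stars and bars, unrestricted non-negative solutions to x_1+…+x_4 = 11 number C(11+3,3) = 364.
Subtract solutions that violate a single cap (substitute x_i' = x_i − (cap_i+1)): x_1 ≥ 6 gives C(8,3) = 56; x_2 ≥ 6 gives C(8,3) = 56; x_3 ≥ 7 gives C(7,3) = 35; x_4 ≥ 4 gives C(10,3) = 120. Together 267.
Add back pairs where two caps are both exceeded: 0 + 0 + 4 + 0 + 4 + 1 = 9.
By inclusion–exclusion the count is 364 − 267 + 9 = 106.

106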